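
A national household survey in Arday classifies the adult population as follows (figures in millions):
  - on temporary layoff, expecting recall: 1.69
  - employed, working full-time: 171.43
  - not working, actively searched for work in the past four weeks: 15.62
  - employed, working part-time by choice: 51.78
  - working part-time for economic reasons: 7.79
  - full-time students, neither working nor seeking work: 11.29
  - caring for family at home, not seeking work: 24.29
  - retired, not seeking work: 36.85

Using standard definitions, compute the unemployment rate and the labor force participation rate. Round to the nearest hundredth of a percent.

Employed = 171.43 + 51.78 + 7.79 = 231.00 million (anyone who worked, including part-time for economic reasons, counts as employed).
Unemployed = 1.69 + 15.62 = 17.31 million (jobless and actively searching, or on temporary layoff).
Labor force = 231.00 + 17.31 = 248.31 million.
Not in labor force = 11.29 + 24.29 + 36.85 = 72.43 million (those not working and not actively searching are outside the labor force).
Civilian working-age population = 248.31 + 72.43 = 320.74 million.
Unemployment rate = 17.31 / 248.31 = 6.97%.
Labor force participation rate = 248.31 / 320.74 = 77.42%.

Unemployment rate ≈ 6.97%; labor force participation rate ≈ 77.42%.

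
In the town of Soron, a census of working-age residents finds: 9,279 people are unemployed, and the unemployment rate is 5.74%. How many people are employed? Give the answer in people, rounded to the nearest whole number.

About 152,376 are employed.

Labor force = U / u = 9,279 / 0.0574 ≈ 161,655.
Employed = labor force − unemployed = 161,655 − 9,279 = 152,376.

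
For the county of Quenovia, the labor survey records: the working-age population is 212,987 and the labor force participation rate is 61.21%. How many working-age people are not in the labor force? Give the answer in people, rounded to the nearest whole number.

Share not in the labor force = 1 − 0.6121 = 0.3879.
Not in labor force = 0.3879 × 212,987 ≈ 82,618.

About 82,618 are not in the labor force.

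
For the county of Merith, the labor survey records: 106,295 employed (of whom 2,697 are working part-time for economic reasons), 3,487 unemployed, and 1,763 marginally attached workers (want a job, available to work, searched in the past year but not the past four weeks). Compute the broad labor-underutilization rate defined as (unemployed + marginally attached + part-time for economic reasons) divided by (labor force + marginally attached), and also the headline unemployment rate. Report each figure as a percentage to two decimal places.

Broad underutilization rate ≈ 7.12%; headline unemployment rate ≈ 3.18%.

Labor force = 106,295 + 3,487 = 109,782.
Numerator = 3,487 + 1,763 + 2,697 = 7,947.
Denominator = 109,782 + 1,763 = 111,545.
Broad rate = 7,947 / 111,545 = 7.12%.
Headline unemployment rate = 3,487 / 109,782 = 3.18%.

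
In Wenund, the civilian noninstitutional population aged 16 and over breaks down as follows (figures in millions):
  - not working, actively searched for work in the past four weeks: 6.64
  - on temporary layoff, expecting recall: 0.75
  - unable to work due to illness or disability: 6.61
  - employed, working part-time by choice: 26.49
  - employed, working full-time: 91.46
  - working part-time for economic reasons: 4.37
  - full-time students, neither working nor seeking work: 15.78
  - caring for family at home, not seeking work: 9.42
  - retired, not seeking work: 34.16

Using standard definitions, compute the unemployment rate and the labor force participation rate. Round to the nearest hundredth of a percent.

Employed = 26.49 + 91.46 + 4.37 = 122.32 million (anyone who worked, including part-time for economic reasons, counts as employed).
Unemployed = 6.64 + 0.75 = 7.39 million (jobless and actively searching, or on temporary layoff).
Labor force = 122.32 + 7.39 = 129.71 million.
Not in labor force = 6.61 + 15.78 + 9.42 + 34.16 = 65.97 million (those not working and not actively searching are outside the labor force).
Civilian working-age population = 129.71 + 65.97 = 195.68 million.
Unemployment rate = 7.39 / 129.71 = 5.70%.
Labor force participation rate = 129.71 / 195.68 = 66.29%.

Unemployment rate ≈ 5.70%; labor force participation rate ≈ 66.29%.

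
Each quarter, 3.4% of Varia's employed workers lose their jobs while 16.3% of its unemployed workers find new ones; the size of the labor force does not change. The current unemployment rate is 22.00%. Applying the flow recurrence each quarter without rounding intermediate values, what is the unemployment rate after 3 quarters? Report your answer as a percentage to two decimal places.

With a fixed labor force, u_{t+1} = u_t + s·(1−u_t) − f·u_t = u_t·(1−s−f) + s.
Here 1−s−f = 0.803 and s = 0.034.
u_1 = 0.220000 × 0.803 + 0.034 = 0.210660.
u_2 = 0.210660 × 0.803 + 0.034 = 0.203160.
u_3 = 0.203160 × 0.803 + 0.034 = 0.197137.

Unemployment rate after three quarters ≈ 19.71%.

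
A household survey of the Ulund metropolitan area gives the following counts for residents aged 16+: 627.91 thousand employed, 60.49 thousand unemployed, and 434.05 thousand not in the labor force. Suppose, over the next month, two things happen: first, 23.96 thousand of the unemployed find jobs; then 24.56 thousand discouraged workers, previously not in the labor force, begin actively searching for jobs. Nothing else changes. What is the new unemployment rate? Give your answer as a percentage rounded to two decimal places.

New unemployment rate ≈ 8.57%.

Initially, labor force = 627.91 + 60.49 = 688.40 thousand, so u = 60.49/688.40 = 8.79%.
After the first change, unemployed falls and employed rises by 23.96; labor force unchanged → E = 651.87, U = 36.53, labor force = 688.40 thousand.
After the second change, unemployed and labor force both rise by 24.56 → E = 651.87, U = 61.09, labor force = 712.96 thousand.
New unemployment rate = 61.09 / 712.96 = 8.57%.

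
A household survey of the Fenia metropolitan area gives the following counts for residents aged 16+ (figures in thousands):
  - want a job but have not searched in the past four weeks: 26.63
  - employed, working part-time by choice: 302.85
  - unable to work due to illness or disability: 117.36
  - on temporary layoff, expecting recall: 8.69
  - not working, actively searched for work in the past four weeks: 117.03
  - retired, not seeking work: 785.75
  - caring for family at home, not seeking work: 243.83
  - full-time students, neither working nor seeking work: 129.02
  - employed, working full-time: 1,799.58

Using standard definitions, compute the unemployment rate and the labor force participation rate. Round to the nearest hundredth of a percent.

Unemployment rate ≈ 5.64%; labor force participation rate ≈ 63.11%.

Employed = 302.85 + 1,799.58 = 2,102.43 thousand.
Unemployed = 8.69 + 117.03 = 125.72 thousand (jobless and actively searching, or on temporary layoff).
Labor force = 2,102.43 + 125.72 = 2,228.15 thousand.
Not in labor force = 26.63 + 117.36 + 785.75 + 243.83 + 129.02 = 1,302.59 thousand (those not working and not actively searching are outside the labor force — including those who want a job but have given up searching).
Civilian working-age population = 2,228.15 + 1,302.59 = 3,530.74 thousand.
Unemployment rate = 125.72 / 2,228.15 = 5.64%.
Labor force participation rate = 2,228.15 / 3,530.74 = 63.11%.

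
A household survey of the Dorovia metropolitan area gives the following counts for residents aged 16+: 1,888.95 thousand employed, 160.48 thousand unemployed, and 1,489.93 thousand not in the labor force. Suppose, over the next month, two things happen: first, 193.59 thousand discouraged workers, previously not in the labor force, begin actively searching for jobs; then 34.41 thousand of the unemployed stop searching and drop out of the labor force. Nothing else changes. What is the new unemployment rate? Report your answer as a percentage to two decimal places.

Initially, labor force = 1,888.95 + 160.48 = 2,049.43 thousand, so u = 160.48/2,049.43 = 7.83%.
After the first change, unemployed and labor force both rise by 193.59 → E = 1,888.95, U = 354.07, labor force = 2,243.02 thousand.
After the second change, unemployed and labor force both fall by 34.41 → E = 1,888.95, U = 319.66, labor force = 2,208.61 thousand.
New unemployment rate = 319.66 / 2,208.61 = 14.47%.

New unemployment rate ≈ 14.47%.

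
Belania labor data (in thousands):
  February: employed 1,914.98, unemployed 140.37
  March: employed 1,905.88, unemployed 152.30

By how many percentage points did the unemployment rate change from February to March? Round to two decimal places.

The unemployment rate changed by +0.57 percentage points.

February: labor force = 1,914.98 + 140.37 = 2,055.35; u = 140.37/2,055.35 = 6.83%.
March: labor force = 1,905.88 + 152.30 = 2,058.18; u = 152.30/2,058.18 = 7.40%.
Change = 7.40% − 6.83% = +0.57 pp.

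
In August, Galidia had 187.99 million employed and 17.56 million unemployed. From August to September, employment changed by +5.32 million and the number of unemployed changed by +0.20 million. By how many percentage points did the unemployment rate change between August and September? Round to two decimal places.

The unemployment rate changed by −0.13 percentage points.

August: labor force = 187.99 + 17.56 = 205.55; u = 17.56/205.55 = 8.54%.
September: labor force = 193.31 + 17.76 = 211.07; u = 17.76/211.07 = 8.41%.
Change = 8.41% − 8.54% = −0.13 pp.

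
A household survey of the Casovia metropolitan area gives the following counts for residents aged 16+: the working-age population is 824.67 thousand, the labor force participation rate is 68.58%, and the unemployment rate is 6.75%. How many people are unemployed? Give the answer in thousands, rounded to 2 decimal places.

Labor force = 0.6858 × 824.67 = 565.56 thousand.
Unemployed = 0.0675 × 565.56 ≈ 38.18 thousand.

About 38.18 thousand are unemployed.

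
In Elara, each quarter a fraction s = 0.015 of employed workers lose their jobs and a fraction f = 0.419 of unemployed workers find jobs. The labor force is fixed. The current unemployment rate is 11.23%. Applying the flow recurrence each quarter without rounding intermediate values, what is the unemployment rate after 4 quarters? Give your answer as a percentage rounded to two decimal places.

Unemployment rate after four quarters ≈ 4.25%.

With a fixed labor force, u_{t+1} = u_t + s·(1−u_t) − f·u_t = u_t·(1−s−f) + s.
Here 1−s−f = 0.566 and s = 0.015.
u_1 = 0.112300 × 0.566 + 0.015 = 0.078562.
u_2 = 0.078562 × 0.566 + 0.015 = 0.059466.
u_3 = 0.059466 × 0.566 + 0.015 = 0.048658.
u_4 = 0.048658 × 0.566 + 0.015 = 0.042540.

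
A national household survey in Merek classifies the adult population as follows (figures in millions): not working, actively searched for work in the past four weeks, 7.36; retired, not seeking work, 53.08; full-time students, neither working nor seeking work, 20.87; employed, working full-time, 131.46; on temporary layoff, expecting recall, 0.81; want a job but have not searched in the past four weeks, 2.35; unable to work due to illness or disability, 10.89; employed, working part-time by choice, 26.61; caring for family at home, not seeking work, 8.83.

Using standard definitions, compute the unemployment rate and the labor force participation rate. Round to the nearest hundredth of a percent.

Employed = 131.46 + 26.61 = 158.07 million.
Unemployed = 7.36 + 0.81 = 8.17 million (jobless and actively searching, or on temporary layoff).
Labor force = 158.07 + 8.17 = 166.24 million.
Not in labor force = 53.08 + 20.87 + 2.35 + 10.89 + 8.83 = 96.02 million (those not working and not actively searching are outside the labor force — including those who want a job but have given up searching).
Civilian working-age population = 166.24 + 96.02 = 262.26 million.
Unemployment rate = 8.17 / 166.24 = 4.91%.
Labor force participation rate = 166.24 / 262.26 = 63.39%.

Unemployment rate ≈ 4.91%; labor force participation rate ≈ 63.39%.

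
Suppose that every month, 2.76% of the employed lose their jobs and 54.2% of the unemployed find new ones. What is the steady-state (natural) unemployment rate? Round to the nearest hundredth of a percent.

Steady-state unemployment rate ≈ 4.85%.

At steady state the flows balance: s·E = f·U, so U/(E+U) = s/(s+f).
u* = 2.76 / (2.76 + 54.2) = 2.76 / 56.96 = 4.85%.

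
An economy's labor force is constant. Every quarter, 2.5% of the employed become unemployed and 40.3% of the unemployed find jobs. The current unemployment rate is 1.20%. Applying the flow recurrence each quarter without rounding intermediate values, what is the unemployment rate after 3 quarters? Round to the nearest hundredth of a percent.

Unemployment rate after three quarters ≈ 4.97%.

With a fixed labor force, u_{t+1} = u_t + s·(1−u_t) − f·u_t = u_t·(1−s−f) + s.
Here 1−s−f = 0.572 and s = 0.025.
u_1 = 0.012000 × 0.572 + 0.025 = 0.031864.
u_2 = 0.031864 × 0.572 + 0.025 = 0.043226.
u_3 = 0.043226 × 0.572 + 0.025 = 0.049725.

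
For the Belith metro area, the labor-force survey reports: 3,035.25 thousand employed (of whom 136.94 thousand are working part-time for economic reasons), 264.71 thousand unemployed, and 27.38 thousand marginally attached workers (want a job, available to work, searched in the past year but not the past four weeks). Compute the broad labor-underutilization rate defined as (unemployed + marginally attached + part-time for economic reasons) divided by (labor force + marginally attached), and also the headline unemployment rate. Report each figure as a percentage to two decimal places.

Labor force = 3,035.25 + 264.71 = 3,299.96 thousand.
Numerator = 264.71 + 27.38 + 136.94 = 429.03 thousand.
Denominator = 3,299.96 + 27.38 = 3,327.34 thousand.
Broad rate = 429.03 / 3,327.34 = 12.89%.
Headline unemployment rate = 264.71 / 3,299.96 = 8.02%.

Broad underutilization rate ≈ 12.89%; headline unemployment rate ≈ 8.02%.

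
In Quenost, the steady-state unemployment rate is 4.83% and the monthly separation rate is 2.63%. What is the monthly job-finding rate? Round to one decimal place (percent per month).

From u* = s/(s+f): f = s·(1−u)/u.
f = 2.63 × (1 − 0.0483) / 0.0483 = 2.5030 / 0.0483 ≈ 51.8% per month.

Job-finding rate ≈ 51.8% per month.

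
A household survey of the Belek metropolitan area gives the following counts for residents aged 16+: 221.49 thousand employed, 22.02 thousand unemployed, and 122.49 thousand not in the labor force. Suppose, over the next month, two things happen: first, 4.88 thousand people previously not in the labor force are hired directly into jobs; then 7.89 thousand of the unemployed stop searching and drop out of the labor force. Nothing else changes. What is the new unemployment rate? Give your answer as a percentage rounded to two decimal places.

New unemployment rate ≈ 5.88%.

Initially, labor force = 221.49 + 22.02 = 243.51 thousand, so u = 22.02/243.51 = 9.04%.
After the first change, employed and labor force both rise by 4.88; unemployed unchanged → E = 226.37, U = 22.02, labor force = 248.39 thousand.
After the second change, unemployed and labor force both fall by 7.89 → E = 226.37, U = 14.13, labor force = 240.50 thousand.
New unemployment rate = 14.13 / 240.50 = 5.88%.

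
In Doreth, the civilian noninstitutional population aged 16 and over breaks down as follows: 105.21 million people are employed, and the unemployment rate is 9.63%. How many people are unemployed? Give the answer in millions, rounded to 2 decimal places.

About 11.21 million are unemployed.

Let U be the number unemployed. The labor force is E + U, and U/(E+U) = 0.0963.
So U = 0.0963 × 105.21 / (1 − 0.0963) = 10.1317 / 0.9037 ≈ 11.21 million.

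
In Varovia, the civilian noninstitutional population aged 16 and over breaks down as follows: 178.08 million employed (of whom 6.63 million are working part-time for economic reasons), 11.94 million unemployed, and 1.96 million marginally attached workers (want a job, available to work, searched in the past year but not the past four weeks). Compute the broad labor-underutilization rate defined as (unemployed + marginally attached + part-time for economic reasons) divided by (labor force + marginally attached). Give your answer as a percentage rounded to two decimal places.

Broad underutilization rate ≈ 10.69%.

Labor force = 178.08 + 11.94 = 190.02 million.
Numerator = 11.94 + 1.96 + 6.63 = 20.53 million.
Denominator = 190.02 + 1.96 = 191.98 million.
Broad rate = 20.53 / 191.98 = 10.69%.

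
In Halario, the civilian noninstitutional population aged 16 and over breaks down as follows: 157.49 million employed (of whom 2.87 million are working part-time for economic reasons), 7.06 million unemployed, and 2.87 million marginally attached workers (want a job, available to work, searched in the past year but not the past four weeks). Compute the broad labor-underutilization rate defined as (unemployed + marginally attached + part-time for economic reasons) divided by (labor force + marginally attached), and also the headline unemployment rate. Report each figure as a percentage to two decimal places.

Labor force = 157.49 + 7.06 = 164.55 million.
Numerator = 7.06 + 2.87 + 2.87 = 12.80 million.
Denominator = 164.55 + 2.87 = 167.42 million.
Broad rate = 12.80 / 167.42 = 7.65%.
Headline unemployment rate = 7.06 / 164.55 = 4.29%.

Broad underutilization rate ≈ 7.65%; headline unemployment rate ≈ 4.29%.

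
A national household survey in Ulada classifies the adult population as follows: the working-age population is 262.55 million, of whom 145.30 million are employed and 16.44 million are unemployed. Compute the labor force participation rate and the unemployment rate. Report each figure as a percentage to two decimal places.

Labor force participation rate ≈ 61.60%; unemployment rate ≈ 10.16%.

Labor force = employed + unemployed = 145.30 + 16.44 = 161.74 million.
Unemployment rate = 16.44 / 161.74 = 10.16%.
Labor force participation rate = 161.74 / 262.55 = 61.60%.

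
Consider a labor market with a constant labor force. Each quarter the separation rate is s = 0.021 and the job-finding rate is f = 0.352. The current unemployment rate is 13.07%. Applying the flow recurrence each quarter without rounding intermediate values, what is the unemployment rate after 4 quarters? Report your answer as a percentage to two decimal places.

With a fixed labor force, u_{t+1} = u_t + s·(1−u_t) − f·u_t = u_t·(1−s−f) + s.
Here 1−s−f = 0.627 and s = 0.021.
u_1 = 0.130700 × 0.627 + 0.021 = 0.102949.
u_2 = 0.102949 × 0.627 + 0.021 = 0.085549.
u_3 = 0.085549 × 0.627 + 0.021 = 0.074639.
u_4 = 0.074639 × 0.627 + 0.021 = 0.067799.

Unemployment rate after four quarters ≈ 6.78%.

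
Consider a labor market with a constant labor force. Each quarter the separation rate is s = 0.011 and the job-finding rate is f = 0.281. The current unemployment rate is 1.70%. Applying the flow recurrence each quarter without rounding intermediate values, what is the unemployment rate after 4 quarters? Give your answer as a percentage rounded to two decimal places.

With a fixed labor force, u_{t+1} = u_t + s·(1−u_t) − f·u_t = u_t·(1−s−f) + s.
Here 1−s−f = 0.708 and s = 0.011.
u_1 = 0.017000 × 0.708 + 0.011 = 0.023036.
u_2 = 0.023036 × 0.708 + 0.011 = 0.027309.
u_3 = 0.027309 × 0.708 + 0.011 = 0.030335.
u_4 = 0.030335 × 0.708 + 0.011 = 0.032477.

Unemployment rate after four quarters ≈ 3.25%.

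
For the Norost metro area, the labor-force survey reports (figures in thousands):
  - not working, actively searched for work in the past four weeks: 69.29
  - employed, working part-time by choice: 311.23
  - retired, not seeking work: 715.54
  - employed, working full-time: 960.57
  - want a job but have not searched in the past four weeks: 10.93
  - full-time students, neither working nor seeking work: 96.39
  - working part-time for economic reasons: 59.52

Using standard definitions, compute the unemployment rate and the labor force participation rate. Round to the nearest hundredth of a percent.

Unemployment rate ≈ 4.95%; labor force participation rate ≈ 62.99%.

Employed = 311.23 + 960.57 + 59.52 = 1,331.32 thousand (anyone who worked, including part-time for economic reasons, counts as employed).
Unemployed = 69.29 thousand.
Labor force = 1,331.32 + 69.29 = 1,400.61 thousand.
Not in labor force = 715.54 + 10.93 + 96.39 = 822.86 thousand (those not working and not actively searching are outside the labor force — including those who want a job but have given up searching).
Civilian working-age population = 1,400.61 + 822.86 = 2,223.47 thousand.
Unemployment rate = 69.29 / 1,400.61 = 4.95%.
Labor force participation rate = 1,400.61 / 2,223.47 = 62.99%.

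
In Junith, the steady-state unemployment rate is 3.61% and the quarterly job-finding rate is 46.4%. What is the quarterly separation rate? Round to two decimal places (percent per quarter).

From u* = s/(s+f): s = u·f/(1−u).
s = 0.0361 × 46.4 / (1 − 0.0361) = 1.6750 / 0.9639 ≈ 1.74% per quarter.

Separation rate ≈ 1.74% per quarter.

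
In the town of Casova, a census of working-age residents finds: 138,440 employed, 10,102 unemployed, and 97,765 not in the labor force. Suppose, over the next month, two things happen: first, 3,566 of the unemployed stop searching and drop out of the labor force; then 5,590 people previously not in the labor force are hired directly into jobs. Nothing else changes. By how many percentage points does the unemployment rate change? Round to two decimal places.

The unemployment rate changes by −2.46 percentage points.

Initially, labor force = 138,440 + 10,102 = 148,542, so u = 10,102/148,542 = 6.80%.
After the first change, unemployed and labor force both fall by 3,566 → E = 138,440, U = 6,536, labor force = 144,976.
After the second change, employed and labor force both rise by 5,590; unemployed unchanged → E = 144,030, U = 6,536, labor force = 150,566.
New unemployment rate = 6,536 / 150,566 = 4.34%.
Change = 4.34% − 6.80% = −2.46 percentage points.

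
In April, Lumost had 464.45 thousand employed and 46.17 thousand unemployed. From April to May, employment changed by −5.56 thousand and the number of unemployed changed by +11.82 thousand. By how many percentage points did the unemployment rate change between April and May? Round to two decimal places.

April: labor force = 464.45 + 46.17 = 510.62; u = 46.17/510.62 = 9.04%.
May: labor force = 458.89 + 57.99 = 516.88; u = 57.99/516.88 = 11.22%.
Change = 11.22% − 9.04% = +2.18 pp.

The unemployment rate changed by +2.18 percentage points.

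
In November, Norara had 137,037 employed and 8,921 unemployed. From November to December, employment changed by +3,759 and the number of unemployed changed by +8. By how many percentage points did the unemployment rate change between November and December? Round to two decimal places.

The unemployment rate changed by −0.15 percentage points.

November: labor force = 137,037 + 8,921 = 145,958; u = 8,921/145,958 = 6.11%.
December: labor force = 140,796 + 8,929 = 149,725; u = 8,929/149,725 = 5.96%.
Change = 5.96% − 6.11% = −0.15 pp.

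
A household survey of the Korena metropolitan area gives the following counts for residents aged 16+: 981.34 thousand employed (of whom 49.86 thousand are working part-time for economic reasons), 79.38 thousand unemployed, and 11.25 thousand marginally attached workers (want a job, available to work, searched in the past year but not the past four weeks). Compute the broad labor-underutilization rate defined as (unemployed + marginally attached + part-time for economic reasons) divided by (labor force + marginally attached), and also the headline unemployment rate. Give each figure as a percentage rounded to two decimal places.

Labor force = 981.34 + 79.38 = 1,060.72 thousand.
Numerator = 79.38 + 11.25 + 49.86 = 140.49 thousand.
Denominator = 1,060.72 + 11.25 = 1,071.97 thousand.
Broad rate = 140.49 / 1,071.97 = 13.11%.
Headline unemployment rate = 79.38 / 1,060.72 = 7.48%.

Broad underutilization rate ≈ 13.11%; headline unemployment rate ≈ 7.48%.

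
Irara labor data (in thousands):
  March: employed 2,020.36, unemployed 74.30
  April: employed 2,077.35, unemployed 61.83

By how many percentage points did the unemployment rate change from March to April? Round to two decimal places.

The unemployment rate changed by −0.66 percentage points.

March: labor force = 2,020.36 + 74.30 = 2,094.66; u = 74.30/2,094.66 = 3.55%.
April: labor force = 2,077.35 + 61.83 = 2,139.18; u = 61.83/2,139.18 = 2.89%.
Change = 2.89% − 3.55% = −0.66 pp.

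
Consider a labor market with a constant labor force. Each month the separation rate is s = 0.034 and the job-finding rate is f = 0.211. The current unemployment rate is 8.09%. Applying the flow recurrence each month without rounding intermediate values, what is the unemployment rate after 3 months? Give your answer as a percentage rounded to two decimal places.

With a fixed labor force, u_{t+1} = u_t + s·(1−u_t) − f·u_t = u_t·(1−s−f) + s.
Here 1−s−f = 0.755 and s = 0.034.
u_1 = 0.080900 × 0.755 + 0.034 = 0.095080.
u_2 = 0.095080 × 0.755 + 0.034 = 0.105785.
u_3 = 0.105785 × 0.755 + 0.034 = 0.113868.

Unemployment rate after three months ≈ 11.39%.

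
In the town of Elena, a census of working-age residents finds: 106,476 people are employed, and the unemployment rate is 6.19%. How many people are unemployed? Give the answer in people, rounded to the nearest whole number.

About 7,026 are unemployed.

Let U be the number unemployed. The labor force is E + U, and U/(E+U) = 0.0619.
So U = 0.0619 × 106,476 / (1 − 0.0619) = 6590.86 / 0.9381 ≈ 7,026.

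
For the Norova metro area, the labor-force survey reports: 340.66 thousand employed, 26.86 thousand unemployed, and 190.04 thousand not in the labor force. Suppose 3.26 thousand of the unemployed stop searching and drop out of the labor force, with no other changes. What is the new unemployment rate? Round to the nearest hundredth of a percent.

Initially, labor force = 340.66 + 26.86 = 367.52 thousand, so u = 26.86/367.52 = 7.31%.
After the change, unemployed and labor force both fall by 3.26 → E = 340.66, U = 23.60, labor force = 364.26 thousand.
New unemployment rate = 23.60 / 364.26 = 6.48%.

New unemployment rate ≈ 6.48%.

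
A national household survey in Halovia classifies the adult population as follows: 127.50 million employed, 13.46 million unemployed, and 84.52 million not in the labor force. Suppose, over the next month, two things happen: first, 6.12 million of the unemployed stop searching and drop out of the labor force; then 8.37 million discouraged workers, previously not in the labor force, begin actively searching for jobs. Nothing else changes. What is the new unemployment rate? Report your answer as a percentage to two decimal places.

New unemployment rate ≈ 10.97%.

Initially, labor force = 127.50 + 13.46 = 140.96 million, so u = 13.46/140.96 = 9.55%.
After the first change, unemployed and labor force both fall by 6.12 → E = 127.50, U = 7.34, labor force = 134.84 million.
After the second change, unemployed and labor force both rise by 8.37 → E = 127.50, U = 15.71, labor force = 143.21 million.
New unemployment rate = 15.71 / 143.21 = 10.97%.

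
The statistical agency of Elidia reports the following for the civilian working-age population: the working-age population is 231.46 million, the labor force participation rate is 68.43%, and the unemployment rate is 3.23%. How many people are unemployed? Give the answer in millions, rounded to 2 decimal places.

About 5.12 million are unemployed.

Labor force = 0.6843 × 231.46 = 158.39 million.
Unemployed = 0.0323 × 158.39 ≈ 5.12 million.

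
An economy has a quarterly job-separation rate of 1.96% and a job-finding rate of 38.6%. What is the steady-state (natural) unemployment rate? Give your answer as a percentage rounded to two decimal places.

Steady-state unemployment rate ≈ 4.83%.

At steady state the flows balance: s·E = f·U, so U/(E+U) = s/(s+f).
u* = 1.96 / (1.96 + 38.6) = 1.96 / 40.56 = 4.83%.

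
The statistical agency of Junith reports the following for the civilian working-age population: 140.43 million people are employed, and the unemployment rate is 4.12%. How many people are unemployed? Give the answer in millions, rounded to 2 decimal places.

Let U be the number unemployed. The labor force is E + U, and U/(E+U) = 0.0412.
So U = 0.0412 × 140.43 / (1 − 0.0412) = 5.7857 / 0.9588 ≈ 6.03 million.

About 6.03 million are unemployed.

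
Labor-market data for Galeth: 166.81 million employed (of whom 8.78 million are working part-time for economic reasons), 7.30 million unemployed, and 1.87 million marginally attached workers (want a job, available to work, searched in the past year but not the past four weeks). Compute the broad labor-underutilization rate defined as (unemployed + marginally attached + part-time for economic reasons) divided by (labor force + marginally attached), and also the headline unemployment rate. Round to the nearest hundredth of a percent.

Labor force = 166.81 + 7.30 = 174.11 million.
Numerator = 7.30 + 1.87 + 8.78 = 17.95 million.
Denominator = 174.11 + 1.87 = 175.98 million.
Broad rate = 17.95 / 175.98 = 10.20%.
Headline unemployment rate = 7.30 / 174.11 = 4.19%.

Broad underutilization rate ≈ 10.20%; headline unemployment rate ≈ 4.19%.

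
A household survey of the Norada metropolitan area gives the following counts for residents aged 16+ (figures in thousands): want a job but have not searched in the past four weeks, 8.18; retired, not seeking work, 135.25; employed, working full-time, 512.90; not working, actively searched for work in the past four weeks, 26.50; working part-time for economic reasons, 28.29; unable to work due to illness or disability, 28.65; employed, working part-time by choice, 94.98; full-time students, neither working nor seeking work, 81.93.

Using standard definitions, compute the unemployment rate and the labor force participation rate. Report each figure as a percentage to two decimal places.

Employed = 512.90 + 28.29 + 94.98 = 636.17 thousand (anyone who worked, including part-time for economic reasons, counts as employed).
Unemployed = 26.50 thousand.
Labor force = 636.17 + 26.50 = 662.67 thousand.
Not in labor force = 8.18 + 135.25 + 28.65 + 81.93 = 254.01 thousand (those not working and not actively searching are outside the labor force — including those who want a job but have given up searching).
Civilian working-age population = 662.67 + 254.01 = 916.68 thousand.
Unemployment rate = 26.50 / 662.67 = 4.00%.
Labor force participation rate = 662.67 / 916.68 = 72.29%.

Unemployment rate ≈ 4.00%; labor force participation rate ≈ 72.29%.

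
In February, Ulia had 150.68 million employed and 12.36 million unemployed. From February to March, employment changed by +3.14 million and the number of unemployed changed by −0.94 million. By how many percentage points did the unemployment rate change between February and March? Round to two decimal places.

The unemployment rate changed by −0.67 percentage points.

February: labor force = 150.68 + 12.36 = 163.04; u = 12.36/163.04 = 7.58%.
March: labor force = 153.82 + 11.42 = 165.24; u = 11.42/165.24 = 6.91%.
Change = 6.91% − 7.58% = −0.67 pp.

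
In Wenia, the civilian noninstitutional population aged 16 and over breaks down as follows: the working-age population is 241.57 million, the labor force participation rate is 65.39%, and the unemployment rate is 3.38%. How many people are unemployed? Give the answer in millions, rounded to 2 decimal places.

About 5.34 million are unemployed.

Labor force = 0.6539 × 241.57 = 157.96 million.
Unemployed = 0.0338 × 157.96 ≈ 5.34 million.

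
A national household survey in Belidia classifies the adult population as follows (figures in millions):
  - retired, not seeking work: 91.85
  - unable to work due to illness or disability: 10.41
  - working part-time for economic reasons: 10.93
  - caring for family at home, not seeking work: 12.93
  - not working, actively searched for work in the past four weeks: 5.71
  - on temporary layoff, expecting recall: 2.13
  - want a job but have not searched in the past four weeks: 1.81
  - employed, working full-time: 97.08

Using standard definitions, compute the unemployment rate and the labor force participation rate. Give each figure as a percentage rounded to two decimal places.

Employed = 10.93 + 97.08 = 108.01 million (anyone who worked, including part-time for economic reasons, counts as employed).
Unemployed = 5.71 + 2.13 = 7.84 million (jobless and actively searching, or on temporary layoff).
Labor force = 108.01 + 7.84 = 115.85 million.
Not in labor force = 91.85 + 10.41 + 12.93 + 1.81 = 117.00 million (those not working and not actively searching are outside the labor force — including those who want a job but have given up searching).
Civilian working-age population = 115.85 + 117.00 = 232.85 million.
Unemployment rate = 7.84 / 115.85 = 6.77%.
Labor force participation rate = 115.85 / 232.85 = 49.75%.

Unemployment rate ≈ 6.77%; labor force participation rate ≈ 49.75%.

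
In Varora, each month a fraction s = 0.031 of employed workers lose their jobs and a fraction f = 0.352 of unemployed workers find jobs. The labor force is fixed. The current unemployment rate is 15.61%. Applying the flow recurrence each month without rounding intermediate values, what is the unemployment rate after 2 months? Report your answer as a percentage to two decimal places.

With a fixed labor force, u_{t+1} = u_t + s·(1−u_t) − f·u_t = u_t·(1−s−f) + s.
Here 1−s−f = 0.617 and s = 0.031.
u_1 = 0.156100 × 0.617 + 0.031 = 0.127314.
u_2 = 0.127314 × 0.617 + 0.031 = 0.109553.

Unemployment rate after two months ≈ 10.96%.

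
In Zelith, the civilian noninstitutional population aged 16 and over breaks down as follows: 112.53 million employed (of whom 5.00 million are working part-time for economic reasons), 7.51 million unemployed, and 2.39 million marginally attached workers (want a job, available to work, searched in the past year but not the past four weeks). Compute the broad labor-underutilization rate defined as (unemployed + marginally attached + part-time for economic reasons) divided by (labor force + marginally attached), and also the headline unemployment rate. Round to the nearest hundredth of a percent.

Broad underutilization rate ≈ 12.17%; headline unemployment rate ≈ 6.26%.

Labor force = 112.53 + 7.51 = 120.04 million.
Numerator = 7.51 + 2.39 + 5.00 = 14.90 million.
Denominator = 120.04 + 2.39 = 122.43 million.
Broad rate = 14.90 / 122.43 = 12.17%.
Headline unemployment rate = 7.51 / 120.04 = 6.26%.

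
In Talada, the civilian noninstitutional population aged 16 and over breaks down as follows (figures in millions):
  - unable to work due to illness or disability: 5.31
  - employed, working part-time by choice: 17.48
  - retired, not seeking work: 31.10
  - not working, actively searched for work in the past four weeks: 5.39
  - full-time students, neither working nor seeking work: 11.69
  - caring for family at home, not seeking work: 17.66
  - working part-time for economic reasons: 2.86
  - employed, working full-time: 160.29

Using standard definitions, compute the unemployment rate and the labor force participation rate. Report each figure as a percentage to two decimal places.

Employed = 17.48 + 2.86 + 160.29 = 180.63 million (anyone who worked, including part-time for economic reasons, counts as employed).
Unemployed = 5.39 million.
Labor force = 180.63 + 5.39 = 186.02 million.
Not in labor force = 5.31 + 31.10 + 11.69 + 17.66 = 65.76 million (those not working and not actively searching are outside the labor force).
Civilian working-age population = 186.02 + 65.76 = 251.78 million.
Unemployment rate = 5.39 / 186.02 = 2.90%.
Labor force participation rate = 186.02 / 251.78 = 73.88%.

Unemployment rate ≈ 2.90%; labor force participation rate ≈ 73.88%.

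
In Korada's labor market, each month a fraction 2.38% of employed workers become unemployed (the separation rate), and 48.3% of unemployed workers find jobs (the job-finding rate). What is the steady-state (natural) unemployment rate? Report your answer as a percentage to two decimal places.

Steady-state unemployment rate ≈ 4.70%.

At steady state the flows balance: s·E = f·U, so U/(E+U) = s/(s+f).
u* = 2.38 / (2.38 + 48.3) = 2.38 / 50.68 = 4.70%.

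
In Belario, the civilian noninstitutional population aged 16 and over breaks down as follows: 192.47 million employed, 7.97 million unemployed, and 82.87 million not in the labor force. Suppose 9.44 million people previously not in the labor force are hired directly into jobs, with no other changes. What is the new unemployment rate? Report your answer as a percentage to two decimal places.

Initially, labor force = 192.47 + 7.97 = 200.44 million, so u = 7.97/200.44 = 3.98%.
After the change, employed and labor force both rise by 9.44; unemployed unchanged → E = 201.91, U = 7.97, labor force = 209.88 million.
New unemployment rate = 7.97 / 209.88 = 3.80%.

New unemployment rate ≈ 3.80%.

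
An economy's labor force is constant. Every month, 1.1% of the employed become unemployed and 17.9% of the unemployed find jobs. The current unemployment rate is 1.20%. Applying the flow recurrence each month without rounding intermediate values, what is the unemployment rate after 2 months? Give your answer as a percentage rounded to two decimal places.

With a fixed labor force, u_{t+1} = u_t + s·(1−u_t) − f·u_t = u_t·(1−s−f) + s.
Here 1−s−f = 0.810 and s = 0.011.
u_1 = 0.012000 × 0.810 + 0.011 = 0.020720.
u_2 = 0.020720 × 0.810 + 0.011 = 0.027783.

Unemployment rate after two months ≈ 2.78%.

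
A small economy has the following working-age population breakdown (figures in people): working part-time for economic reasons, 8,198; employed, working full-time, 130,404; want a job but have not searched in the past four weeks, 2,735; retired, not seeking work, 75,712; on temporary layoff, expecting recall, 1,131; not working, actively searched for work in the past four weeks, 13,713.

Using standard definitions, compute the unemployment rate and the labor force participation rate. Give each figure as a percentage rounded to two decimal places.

Unemployment rate ≈ 9.67%; labor force participation rate ≈ 66.17%.

Employed = 8,198 + 130,404 = 138,602 (anyone who worked, including part-time for economic reasons, counts as employed).
Unemployed = 1,131 + 13,713 = 14,844 (jobless and actively searching, or on temporary layoff).
Labor force = 138,602 + 14,844 = 153,446.
Not in labor force = 2,735 + 75,712 = 78,447 (those not working and not actively searching are outside the labor force — including those who want a job but have given up searching).
Civilian working-age population = 153,446 + 78,447 = 231,893.
Unemployment rate = 14,844 / 153,446 = 9.67%.
Labor force participation rate = 153,446 / 231,893 = 66.17%.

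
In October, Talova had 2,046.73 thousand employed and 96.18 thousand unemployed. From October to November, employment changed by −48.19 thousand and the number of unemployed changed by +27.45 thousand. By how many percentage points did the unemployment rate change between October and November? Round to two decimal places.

October: labor force = 2,046.73 + 96.18 = 2,142.91; u = 96.18/2,142.91 = 4.49%.
November: labor force = 1,998.54 + 123.63 = 2,122.17; u = 123.63/2,122.17 = 5.83%.
Change = 5.83% − 4.49% = +1.34 pp.

The unemployment rate changed by +1.34 percentage points.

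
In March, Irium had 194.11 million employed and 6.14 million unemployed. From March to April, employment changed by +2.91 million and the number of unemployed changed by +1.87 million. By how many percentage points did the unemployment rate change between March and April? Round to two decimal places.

March: labor force = 194.11 + 6.14 = 200.25; u = 6.14/200.25 = 3.07%.
April: labor force = 197.02 + 8.01 = 205.03; u = 8.01/205.03 = 3.91%.
Change = 3.91% − 3.07% = +0.84 pp.

The unemployment rate changed by +0.84 percentage points.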